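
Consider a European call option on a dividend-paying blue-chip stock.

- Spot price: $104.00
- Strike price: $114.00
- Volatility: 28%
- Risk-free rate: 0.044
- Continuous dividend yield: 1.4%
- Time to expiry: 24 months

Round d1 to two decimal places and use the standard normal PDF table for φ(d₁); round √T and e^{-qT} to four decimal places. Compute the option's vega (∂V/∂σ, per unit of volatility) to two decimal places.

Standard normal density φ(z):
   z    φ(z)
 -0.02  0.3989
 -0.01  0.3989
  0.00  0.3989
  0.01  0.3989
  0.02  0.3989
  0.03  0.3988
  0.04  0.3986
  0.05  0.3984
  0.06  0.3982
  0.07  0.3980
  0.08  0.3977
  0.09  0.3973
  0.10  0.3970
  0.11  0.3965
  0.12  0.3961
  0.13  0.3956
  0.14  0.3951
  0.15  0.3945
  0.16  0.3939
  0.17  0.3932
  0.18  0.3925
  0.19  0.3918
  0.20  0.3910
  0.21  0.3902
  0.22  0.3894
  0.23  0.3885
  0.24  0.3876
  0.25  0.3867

56.65

σ√T = 0.28 × 1.4142 = 0.3960
d₁ = [ln(104/114) + (0.044 − 0.014 + 0.28²/2)·2] / 0.3960 = [-0.0918 + 0.1384] / 0.3960 = 0.1177 ⇒ 0.12
√T = √2 = 1.4142
φ(d₁) = φ(0.12) = 0.3961
exp(−qT) = exp(−0.014·2) = 0.9724
vega = S·exp(−qT)·φ(d₁)·√T = 104·0.9724·0.3961·1.4142 = 56.6492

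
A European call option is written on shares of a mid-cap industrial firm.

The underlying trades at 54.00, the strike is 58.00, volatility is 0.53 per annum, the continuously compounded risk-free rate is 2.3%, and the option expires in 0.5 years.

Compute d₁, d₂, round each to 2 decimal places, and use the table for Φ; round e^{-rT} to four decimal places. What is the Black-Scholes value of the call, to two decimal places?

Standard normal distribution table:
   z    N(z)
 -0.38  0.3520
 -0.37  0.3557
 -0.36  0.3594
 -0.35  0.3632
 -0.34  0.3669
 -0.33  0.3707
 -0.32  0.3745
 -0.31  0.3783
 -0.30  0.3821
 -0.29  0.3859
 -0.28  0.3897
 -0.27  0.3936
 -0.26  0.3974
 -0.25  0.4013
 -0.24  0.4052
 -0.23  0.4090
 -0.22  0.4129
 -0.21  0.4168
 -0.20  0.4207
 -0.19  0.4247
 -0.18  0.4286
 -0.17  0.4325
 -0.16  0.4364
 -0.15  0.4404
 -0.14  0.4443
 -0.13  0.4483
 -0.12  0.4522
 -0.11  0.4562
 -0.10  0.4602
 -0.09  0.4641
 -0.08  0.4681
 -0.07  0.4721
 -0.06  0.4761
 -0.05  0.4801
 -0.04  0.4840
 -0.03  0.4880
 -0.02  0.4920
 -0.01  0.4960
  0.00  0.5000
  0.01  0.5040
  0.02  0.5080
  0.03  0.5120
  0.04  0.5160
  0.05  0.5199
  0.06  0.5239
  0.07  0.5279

σ√T = 0.53 × 0.7071 = 0.3748
ln(S/K) + (r + σ²/2)T = ln(54/58) + (0.023 + 0.53²/2)·0.5 = -0.0715 + 0.0817 = 0.0103
d₁ = 0.0103 / 0.3748 = 0.0274 which rounds to 0.03
d₂ = d₁ − σ√T = 0.0274 − 0.3748 = -0.3474 which rounds to -0.35
exp(−rT) = exp(−0.023·0.5) = 0.9886
N(d₁) = N(0.03) = 0.5120;  N(d₂) = N(-0.35) = 0.3632
C = 54·0.5120 − 58·0.9886·0.3632 = 27.6480 − 20.8255 = 6.8225

6.82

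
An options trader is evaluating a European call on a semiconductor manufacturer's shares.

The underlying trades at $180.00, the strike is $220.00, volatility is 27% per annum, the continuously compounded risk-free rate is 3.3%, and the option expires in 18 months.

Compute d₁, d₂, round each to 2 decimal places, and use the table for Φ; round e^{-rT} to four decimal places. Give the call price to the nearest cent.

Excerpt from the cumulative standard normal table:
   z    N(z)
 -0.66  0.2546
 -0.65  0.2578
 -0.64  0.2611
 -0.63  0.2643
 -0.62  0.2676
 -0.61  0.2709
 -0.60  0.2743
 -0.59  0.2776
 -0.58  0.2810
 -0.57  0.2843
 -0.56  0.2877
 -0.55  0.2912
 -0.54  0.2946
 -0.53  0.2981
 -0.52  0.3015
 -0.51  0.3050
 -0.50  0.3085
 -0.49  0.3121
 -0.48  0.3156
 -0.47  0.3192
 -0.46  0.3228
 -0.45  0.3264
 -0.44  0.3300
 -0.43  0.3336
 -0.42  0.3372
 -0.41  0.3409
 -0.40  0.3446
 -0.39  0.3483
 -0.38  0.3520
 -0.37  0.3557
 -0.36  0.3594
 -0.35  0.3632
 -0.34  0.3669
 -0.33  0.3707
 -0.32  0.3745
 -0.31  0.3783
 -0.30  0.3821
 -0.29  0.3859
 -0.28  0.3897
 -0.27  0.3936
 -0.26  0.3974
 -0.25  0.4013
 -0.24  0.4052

$13.43

T = 1.5;  σ√T = 0.3307
d₁ = [ln(180/220) + (0.033 + ½·0.27²)·1.5] / (σ√T) = (-0.2007 + 0.1042) / 0.3307 = -0.2918 ⇒ -0.29
d₂ = -0.2918 − 0.3307 = -0.6225 ⇒ -0.62
exp(−rT) = exp(−0.033·1.5) = 0.9517
C = 180·N(-0.29) − 220·0.9517·N(-0.62) = 180·0.3859 − 220·0.9517·0.2676 = 69.4620 − 56.0285 = 13.4335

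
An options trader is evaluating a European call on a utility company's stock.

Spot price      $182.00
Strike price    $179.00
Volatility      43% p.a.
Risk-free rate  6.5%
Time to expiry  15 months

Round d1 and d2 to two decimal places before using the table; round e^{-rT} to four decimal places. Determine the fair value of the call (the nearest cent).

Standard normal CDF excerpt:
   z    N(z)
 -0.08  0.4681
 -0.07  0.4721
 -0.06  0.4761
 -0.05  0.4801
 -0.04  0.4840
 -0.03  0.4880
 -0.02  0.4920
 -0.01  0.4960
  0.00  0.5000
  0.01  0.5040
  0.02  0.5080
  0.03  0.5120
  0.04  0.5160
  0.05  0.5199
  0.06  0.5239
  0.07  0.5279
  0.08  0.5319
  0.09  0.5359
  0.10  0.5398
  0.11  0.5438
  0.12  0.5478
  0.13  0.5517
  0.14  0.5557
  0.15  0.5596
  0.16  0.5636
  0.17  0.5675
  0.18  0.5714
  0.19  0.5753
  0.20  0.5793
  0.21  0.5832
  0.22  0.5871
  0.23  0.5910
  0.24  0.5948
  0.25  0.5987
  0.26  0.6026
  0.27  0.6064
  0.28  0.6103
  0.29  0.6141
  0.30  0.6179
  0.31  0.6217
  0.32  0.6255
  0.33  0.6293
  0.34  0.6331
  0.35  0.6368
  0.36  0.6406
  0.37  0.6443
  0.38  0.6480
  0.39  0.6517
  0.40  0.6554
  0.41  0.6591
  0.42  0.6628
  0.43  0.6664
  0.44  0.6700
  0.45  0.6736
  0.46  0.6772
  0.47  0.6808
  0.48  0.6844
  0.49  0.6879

$42.06

T = 1.25;  σ√T = 0.4808
d₁ = [ln(182/179) + (0.065 + 0.43²/2)·1.25] / 0.4808 = [0.0166 + 0.1968] / 0.4808 = 0.4440 ⇒ 0.44
d₂ = d₁ − σ√T = 0.4440 − 0.4808 = -0.0368 ⇒ -0.04
e^(−rT) = e^(−0.065·1.25) = 0.9220
C = 182·N(0.44) − 179·0.9220·N(-0.04) = 182·0.6700 − 179·0.9220·0.4840 = 121.9400 − 79.8784 = 42.0616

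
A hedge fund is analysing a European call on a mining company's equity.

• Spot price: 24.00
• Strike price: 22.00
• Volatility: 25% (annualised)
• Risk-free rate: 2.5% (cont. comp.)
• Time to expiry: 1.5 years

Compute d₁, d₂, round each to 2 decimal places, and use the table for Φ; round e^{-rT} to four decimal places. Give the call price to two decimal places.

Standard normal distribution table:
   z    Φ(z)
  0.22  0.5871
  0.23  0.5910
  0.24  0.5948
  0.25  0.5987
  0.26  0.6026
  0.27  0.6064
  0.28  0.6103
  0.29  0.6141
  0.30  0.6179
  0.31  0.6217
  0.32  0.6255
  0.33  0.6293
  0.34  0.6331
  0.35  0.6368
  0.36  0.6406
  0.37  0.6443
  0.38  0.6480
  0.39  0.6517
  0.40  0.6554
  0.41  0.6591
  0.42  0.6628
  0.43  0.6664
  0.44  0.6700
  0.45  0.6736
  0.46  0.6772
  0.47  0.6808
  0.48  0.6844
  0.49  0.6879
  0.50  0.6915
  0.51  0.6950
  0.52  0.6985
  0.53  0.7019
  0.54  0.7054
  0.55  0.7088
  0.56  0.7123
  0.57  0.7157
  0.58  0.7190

T = 1.5;  σ√T = 0.3062
ln(S/K) + (r + σ²/2)T = ln(24/22) + (0.025 + 0.25²/2)·1.5 = 0.0870 + 0.0844 = 0.1714
d₁ = 0.1714 / 0.3062 = 0.5597 which rounds to 0.56
d₂ = d₁ − σ√T = 0.5597 − 0.3062 = 0.2536 which rounds to 0.25
exp(−rT) = exp(−0.025·1.5) = 0.9632
N(d₁) = N(0.56) = 0.7123;  N(d₂) = N(0.25) = 0.5987
C = 24·0.7123 − 22·0.9632·0.5987 = 17.0952 − 12.6867 = 4.4085

4.41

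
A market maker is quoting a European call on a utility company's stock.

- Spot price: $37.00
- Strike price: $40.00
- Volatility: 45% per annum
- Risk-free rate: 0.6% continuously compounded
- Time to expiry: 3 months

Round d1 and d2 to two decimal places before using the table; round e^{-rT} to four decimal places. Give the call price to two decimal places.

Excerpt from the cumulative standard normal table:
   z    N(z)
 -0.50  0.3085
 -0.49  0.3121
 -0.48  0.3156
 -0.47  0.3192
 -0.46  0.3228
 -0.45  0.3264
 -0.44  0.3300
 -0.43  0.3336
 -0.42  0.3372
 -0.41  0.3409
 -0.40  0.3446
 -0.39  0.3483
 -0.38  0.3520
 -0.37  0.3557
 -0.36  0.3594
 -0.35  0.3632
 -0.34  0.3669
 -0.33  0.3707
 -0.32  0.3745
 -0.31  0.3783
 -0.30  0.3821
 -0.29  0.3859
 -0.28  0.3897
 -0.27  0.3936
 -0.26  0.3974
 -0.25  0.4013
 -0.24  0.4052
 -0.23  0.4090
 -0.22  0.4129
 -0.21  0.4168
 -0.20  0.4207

$2.10

σ√T = 0.45·√0.25 = 0.2250
ln(S/K) + (r + σ²/2)T = ln(37/40) + (0.006 + 0.45²/2)·0.25 = -0.0780 + 0.0268 = -0.0511
d₁ = -0.0511 / 0.2250 = -0.2273 which rounds to -0.23
d₂ = d₁ − σ√T = -0.2273 − 0.2250 = -0.4523 which rounds to -0.45
e^(−rT) = e^(−0.006·0.25) = 0.9985
C = 37·N(-0.23) − 40·0.9985·N(-0.45) = 37·0.4090 − 40·0.9985·0.3264 = 15.1330 − 13.0364 = 2.0966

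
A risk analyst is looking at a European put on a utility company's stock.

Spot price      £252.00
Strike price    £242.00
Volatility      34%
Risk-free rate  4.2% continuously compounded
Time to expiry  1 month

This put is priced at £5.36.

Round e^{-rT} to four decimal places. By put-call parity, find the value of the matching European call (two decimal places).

£16.21

e^(−rT) = e^(−0.042·0.08333) = 0.9965
Put-call parity: C − P = S − K·e^(−rT) = 252 − 242·0.9965 = 252 − 241.1530 = 10.8470
C = P + (C − P) = 5.36 + (10.8470) = 16.2070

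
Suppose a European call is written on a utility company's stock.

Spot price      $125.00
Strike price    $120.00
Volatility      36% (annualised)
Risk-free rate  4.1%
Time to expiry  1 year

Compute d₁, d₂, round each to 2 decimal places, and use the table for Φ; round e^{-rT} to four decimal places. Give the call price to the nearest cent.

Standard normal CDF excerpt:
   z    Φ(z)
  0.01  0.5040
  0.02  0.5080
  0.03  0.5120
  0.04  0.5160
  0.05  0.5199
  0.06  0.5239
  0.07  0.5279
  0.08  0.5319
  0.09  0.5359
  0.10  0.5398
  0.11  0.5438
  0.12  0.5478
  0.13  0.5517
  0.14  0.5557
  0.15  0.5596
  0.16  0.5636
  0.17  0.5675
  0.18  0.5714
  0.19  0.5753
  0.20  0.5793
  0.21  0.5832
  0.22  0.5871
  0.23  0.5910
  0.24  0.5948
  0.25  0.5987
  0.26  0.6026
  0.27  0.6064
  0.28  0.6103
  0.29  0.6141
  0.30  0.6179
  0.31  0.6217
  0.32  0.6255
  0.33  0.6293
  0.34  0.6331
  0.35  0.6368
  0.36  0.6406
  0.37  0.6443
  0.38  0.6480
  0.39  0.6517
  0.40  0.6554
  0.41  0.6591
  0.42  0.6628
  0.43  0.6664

$22.51

T = 1;  σ√T = 0.3600
d₁ = [ln(125/120) + (0.041 + 0.36²/2)·1] / 0.3600 = [0.0408 + 0.1058] / 0.3600 = 0.4073 which rounds to 0.41
d₂ = d₁ − σ√T = 0.4073 − 0.3600 = 0.0473 which rounds to 0.05
e^(−rT) = e^(−0.041·1) = 0.9598
N(d₁) = N(0.41) = 0.6591;  N(d₂) = N(0.05) = 0.5199
C = 125·0.6591 − 120·0.9598·0.5199 = 82.3875 − 59.8800 = 22.5075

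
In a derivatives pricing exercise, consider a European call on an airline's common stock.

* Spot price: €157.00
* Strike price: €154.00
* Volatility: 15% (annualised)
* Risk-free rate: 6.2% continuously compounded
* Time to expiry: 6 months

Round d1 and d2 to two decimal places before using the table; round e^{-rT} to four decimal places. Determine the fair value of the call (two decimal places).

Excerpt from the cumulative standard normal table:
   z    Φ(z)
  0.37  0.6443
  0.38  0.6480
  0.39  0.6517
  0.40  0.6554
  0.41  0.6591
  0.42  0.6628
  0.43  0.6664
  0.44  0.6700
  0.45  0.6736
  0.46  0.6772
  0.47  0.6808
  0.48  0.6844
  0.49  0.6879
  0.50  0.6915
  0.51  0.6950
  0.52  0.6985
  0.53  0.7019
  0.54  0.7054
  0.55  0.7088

€11.24

σ√T = 0.15 × 0.7071 = 0.1061
d₁ = [ln(157/154) + (0.062 + ½·0.15²)·0.5] / (σ√T) = (0.0193 + 0.0366) / 0.1061 = 0.5272 → 0.53
d₂ = 0.5272 − 0.1061 = 0.4211 → 0.42
exp(−rT) = exp(−0.062·0.5) = 0.9695
C = 157·N(0.53) − 154·0.9695·N(0.42) = 157·0.7019 − 154·0.9695·0.6628 = 110.1983 − 98.9580 = 11.2403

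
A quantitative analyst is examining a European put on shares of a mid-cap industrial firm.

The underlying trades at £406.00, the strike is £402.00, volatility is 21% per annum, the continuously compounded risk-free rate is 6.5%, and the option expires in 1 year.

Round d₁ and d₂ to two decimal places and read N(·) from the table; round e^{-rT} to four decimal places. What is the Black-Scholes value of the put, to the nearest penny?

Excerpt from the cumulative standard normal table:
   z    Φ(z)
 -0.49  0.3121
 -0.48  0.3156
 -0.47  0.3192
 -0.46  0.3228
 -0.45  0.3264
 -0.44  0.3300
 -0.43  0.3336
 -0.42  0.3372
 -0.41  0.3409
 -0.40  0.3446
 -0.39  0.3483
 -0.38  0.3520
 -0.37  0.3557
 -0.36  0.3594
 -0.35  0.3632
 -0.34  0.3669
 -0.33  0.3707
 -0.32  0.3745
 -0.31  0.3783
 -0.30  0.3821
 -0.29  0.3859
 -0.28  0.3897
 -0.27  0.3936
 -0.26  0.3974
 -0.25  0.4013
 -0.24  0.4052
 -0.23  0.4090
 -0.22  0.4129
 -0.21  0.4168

σ√T = 0.21·√1 = 0.2100
d₁ = [ln(406/402) + (0.065 + 0.21²/2)·1] / 0.2100 = [0.0099 + 0.0871] / 0.2100 = 0.4617 → 0.46
d₂ = d₁ − σ√T = 0.4617 − 0.2100 = 0.2517 → 0.25
e^(−rT) = e^(−0.065·1) = 0.9371
P = 402·0.9371·N(-0.25) − 406·N(-0.46) = 402·0.9371·0.4013 − 406·0.3228 = 151.1754 − 131.0568 = 20.1186

£20.12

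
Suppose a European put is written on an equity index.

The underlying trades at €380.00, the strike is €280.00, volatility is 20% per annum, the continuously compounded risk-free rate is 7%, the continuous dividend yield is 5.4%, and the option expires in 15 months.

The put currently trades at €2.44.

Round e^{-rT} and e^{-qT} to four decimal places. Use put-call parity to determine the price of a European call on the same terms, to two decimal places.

€101.09

e^(−qT) = e^(−0.054·1.25) = 0.9347;  e^(−rT) = e^(−0.07·1.25) = 0.9162
Put-call parity: C − P = S·e^(−qT) − K·e^(−rT) = 380·0.9347 − 280·0.9162 = 355.1860 − 256.5360 = 98.6500
C = P + (C − P) = 2.44 + (98.6500) = 101.0900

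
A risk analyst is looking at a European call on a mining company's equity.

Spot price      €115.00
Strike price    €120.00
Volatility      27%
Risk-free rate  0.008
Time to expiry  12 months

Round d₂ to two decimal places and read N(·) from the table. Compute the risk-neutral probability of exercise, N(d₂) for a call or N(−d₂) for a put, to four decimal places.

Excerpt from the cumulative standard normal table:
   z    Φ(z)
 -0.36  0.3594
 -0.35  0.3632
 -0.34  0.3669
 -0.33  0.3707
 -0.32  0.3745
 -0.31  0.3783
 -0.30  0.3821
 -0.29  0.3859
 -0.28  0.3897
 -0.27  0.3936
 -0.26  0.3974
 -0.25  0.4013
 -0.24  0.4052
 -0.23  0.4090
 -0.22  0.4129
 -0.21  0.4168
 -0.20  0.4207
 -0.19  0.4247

0.3974

σ√T = 0.27·√1 = 0.2700
ln(S/K) + (r + σ²/2)T = ln(115/120) + (0.008 + 0.27²/2)·1 = -0.0426 + 0.0445 = 0.0019
d₁ = 0.0019 / 0.2700 = 0.0070 → 0.01
d₂ = d₁ − σ√T = 0.0070 − 0.2700 = -0.2630 → -0.26
Pr(exercise) under Q = N(d₂) = 0.3974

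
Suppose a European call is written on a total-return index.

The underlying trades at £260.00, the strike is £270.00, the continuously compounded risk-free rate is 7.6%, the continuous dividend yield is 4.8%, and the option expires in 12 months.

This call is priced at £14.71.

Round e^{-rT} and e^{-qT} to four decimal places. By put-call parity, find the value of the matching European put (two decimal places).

£17.14

e^(−qT) = e^(−0.048·1) = 0.9531;  e^(−rT) = e^(−0.076·1) = 0.9268
Put-call parity: C − P = S·e^(−qT) − K·e^(−rT) = 260·0.9531 − 270·0.9268 = 247.8060 − 250.2360 = -2.4300
P = C − (C − P) = 14.71 − (-2.4300) = 17.1400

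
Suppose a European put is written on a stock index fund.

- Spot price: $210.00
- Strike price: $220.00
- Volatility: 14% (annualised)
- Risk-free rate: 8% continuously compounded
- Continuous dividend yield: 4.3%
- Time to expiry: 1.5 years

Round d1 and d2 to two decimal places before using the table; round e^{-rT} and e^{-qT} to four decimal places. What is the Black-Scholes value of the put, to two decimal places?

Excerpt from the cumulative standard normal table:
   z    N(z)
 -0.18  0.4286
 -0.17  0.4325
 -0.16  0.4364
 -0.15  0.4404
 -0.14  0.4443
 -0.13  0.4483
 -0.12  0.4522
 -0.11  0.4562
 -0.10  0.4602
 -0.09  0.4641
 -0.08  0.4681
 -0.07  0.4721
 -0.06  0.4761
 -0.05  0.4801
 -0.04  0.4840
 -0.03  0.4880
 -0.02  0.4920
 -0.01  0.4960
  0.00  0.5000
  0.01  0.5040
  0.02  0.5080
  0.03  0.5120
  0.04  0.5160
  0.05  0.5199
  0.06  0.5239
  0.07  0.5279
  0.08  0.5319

σ√T = 0.14 × 1.2247 = 0.1715
ln(S/K) + (r − q + σ²/2)T = ln(210/220) + (0.08 − 0.043 + 0.14²/2)·1.5 = -0.0465 + 0.0702 = 0.0237
d₁ = 0.0237 / 0.1715 = 0.1381 → 0.14
d₂ = d₁ − σ√T = 0.1381 − 0.1715 = -0.0334 → -0.03
exp(−qT) = exp(−0.043·1.5) = 0.9375;  exp(−rT) = exp(−0.08·1.5) = 0.8869
P = 220·0.8869·N(0.03) − 210·0.9375·N(-0.14) = 220·0.8869·0.5120 − 210·0.9375·0.4443 = 99.9004 − 87.4716 = 12.4289

$12.43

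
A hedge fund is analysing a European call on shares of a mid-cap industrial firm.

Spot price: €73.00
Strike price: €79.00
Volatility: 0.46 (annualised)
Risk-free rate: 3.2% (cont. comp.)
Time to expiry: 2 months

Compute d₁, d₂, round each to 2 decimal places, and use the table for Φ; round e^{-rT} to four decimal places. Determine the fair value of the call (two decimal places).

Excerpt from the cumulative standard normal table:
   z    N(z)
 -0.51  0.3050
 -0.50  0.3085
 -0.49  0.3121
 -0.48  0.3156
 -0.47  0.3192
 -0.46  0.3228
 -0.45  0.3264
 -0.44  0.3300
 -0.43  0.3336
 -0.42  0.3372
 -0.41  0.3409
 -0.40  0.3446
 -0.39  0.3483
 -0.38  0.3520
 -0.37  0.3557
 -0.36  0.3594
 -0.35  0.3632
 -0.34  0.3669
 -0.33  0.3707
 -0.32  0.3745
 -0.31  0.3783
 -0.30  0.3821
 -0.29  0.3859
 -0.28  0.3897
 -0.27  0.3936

T = 0.1667;  σ√T = 0.1878
d₁ = [ln(73/79) + (0.032 + 0.46²/2)·0.1667] / 0.1878 = [-0.0790 + 0.0230] / 0.1878 = -0.2983 which rounds to -0.30
d₂ = d₁ − σ√T = -0.2983 − 0.1878 = -0.4861 which rounds to -0.49
exp(−rT) = exp(−0.032·0.1667) = 0.9947
N(d₁) = N(-0.30) = 0.3821;  N(d₂) = N(-0.49) = 0.3121
C = 73·0.3821 − 79·0.9947·0.3121 = 27.8933 − 24.5252 = 3.3681

€3.37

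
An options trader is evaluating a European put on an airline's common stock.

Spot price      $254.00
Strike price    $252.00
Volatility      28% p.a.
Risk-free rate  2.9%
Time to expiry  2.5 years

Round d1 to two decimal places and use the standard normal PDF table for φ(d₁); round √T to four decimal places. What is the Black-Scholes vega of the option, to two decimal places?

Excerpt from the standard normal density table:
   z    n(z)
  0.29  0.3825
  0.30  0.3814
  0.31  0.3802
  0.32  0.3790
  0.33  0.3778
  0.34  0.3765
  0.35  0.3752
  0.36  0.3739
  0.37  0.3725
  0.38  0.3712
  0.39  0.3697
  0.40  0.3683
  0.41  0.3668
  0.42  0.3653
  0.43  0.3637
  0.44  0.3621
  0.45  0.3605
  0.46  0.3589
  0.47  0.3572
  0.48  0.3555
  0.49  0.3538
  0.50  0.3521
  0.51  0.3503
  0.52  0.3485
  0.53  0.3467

σ√T = 0.28 × 1.5811 = 0.4427
d₁ = [ln(254/252) + (0.029 + ½·0.28²)·2.5] / (σ√T) = (0.0079 + 0.1705) / 0.4427 = 0.4030 → 0.40
√T = √2.5 = 1.5811
φ(d₁) = φ(0.40) = 0.3683
vega = S·φ(d₁)·√T = 254·0.3683·1.5811 = 147.9091

147.91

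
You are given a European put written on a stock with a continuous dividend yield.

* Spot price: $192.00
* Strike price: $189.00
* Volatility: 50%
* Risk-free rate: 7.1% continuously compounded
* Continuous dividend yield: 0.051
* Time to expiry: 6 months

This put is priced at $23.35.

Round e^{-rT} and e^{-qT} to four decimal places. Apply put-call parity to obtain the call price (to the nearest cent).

$28.11

e^(−qT) = e^(−0.051·0.5) = 0.9748;  e^(−rT) = e^(−0.071·0.5) = 0.9651
Put-call parity: C − P = S·e^(−qT) − K·e^(−rT) = 192·0.9748 − 189·0.9651 = 187.1616 − 182.4039 = 4.7577
C = P + (C − P) = 23.35 + (4.7577) = 28.1077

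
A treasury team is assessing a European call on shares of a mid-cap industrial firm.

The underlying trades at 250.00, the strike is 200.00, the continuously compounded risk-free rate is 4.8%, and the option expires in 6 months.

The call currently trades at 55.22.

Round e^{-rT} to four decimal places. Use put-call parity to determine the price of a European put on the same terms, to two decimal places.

0.48

e^(−rT) = e^(−0.048·0.5) = 0.9763
Put-call parity: C − P = S − K·e^(−rT) = 250 − 200·0.9763 = 250 − 195.2600 = 54.7400
P = C − (C − P) = 55.22 − (54.7400) = 0.4800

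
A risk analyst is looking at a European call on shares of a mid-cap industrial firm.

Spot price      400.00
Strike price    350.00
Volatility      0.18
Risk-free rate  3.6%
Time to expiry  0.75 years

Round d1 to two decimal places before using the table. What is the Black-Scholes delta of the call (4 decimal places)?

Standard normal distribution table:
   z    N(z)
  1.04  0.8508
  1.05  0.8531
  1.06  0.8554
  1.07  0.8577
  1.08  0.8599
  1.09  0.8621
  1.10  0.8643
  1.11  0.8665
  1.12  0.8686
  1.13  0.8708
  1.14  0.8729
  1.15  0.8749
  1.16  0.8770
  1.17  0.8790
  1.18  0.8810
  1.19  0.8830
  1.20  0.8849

0.8665

σ√T = 0.18 × 0.8660 = 0.1559
d₁ = [ln(400/350) + (0.036 + 0.18²/2)·0.75] / 0.1559 = [0.1335 + 0.0391] / 0.1559 = 1.1078 ≈ 1.11
N(d₁) = N(1.11) = 0.8665
Δ_call = N(d₁) = 0.8665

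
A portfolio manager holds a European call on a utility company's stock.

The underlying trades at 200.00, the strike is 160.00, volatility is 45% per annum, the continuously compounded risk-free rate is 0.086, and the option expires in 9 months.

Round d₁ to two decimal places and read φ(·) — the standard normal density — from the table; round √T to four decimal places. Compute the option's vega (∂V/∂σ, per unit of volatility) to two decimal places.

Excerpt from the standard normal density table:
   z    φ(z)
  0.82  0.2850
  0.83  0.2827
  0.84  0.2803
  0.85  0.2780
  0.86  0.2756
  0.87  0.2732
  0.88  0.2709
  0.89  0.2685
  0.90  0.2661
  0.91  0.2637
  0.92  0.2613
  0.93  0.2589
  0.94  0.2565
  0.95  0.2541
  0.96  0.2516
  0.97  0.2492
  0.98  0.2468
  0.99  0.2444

σ√T = 0.45·√0.75 = 0.3897
ln(S/K) + (r + σ²/2)T = ln(200/160) + (0.086 + 0.45²/2)·0.75 = 0.2231 + 0.1404 = 0.3636
d₁ = 0.3636 / 0.3897 = 0.9329 ≈ 0.93
√T = √0.75 = 0.8660
φ(d₁) = φ(0.93) = 0.2589
vega = S·φ(d₁)·√T = 200·0.2589·0.8660 = 44.8415

44.84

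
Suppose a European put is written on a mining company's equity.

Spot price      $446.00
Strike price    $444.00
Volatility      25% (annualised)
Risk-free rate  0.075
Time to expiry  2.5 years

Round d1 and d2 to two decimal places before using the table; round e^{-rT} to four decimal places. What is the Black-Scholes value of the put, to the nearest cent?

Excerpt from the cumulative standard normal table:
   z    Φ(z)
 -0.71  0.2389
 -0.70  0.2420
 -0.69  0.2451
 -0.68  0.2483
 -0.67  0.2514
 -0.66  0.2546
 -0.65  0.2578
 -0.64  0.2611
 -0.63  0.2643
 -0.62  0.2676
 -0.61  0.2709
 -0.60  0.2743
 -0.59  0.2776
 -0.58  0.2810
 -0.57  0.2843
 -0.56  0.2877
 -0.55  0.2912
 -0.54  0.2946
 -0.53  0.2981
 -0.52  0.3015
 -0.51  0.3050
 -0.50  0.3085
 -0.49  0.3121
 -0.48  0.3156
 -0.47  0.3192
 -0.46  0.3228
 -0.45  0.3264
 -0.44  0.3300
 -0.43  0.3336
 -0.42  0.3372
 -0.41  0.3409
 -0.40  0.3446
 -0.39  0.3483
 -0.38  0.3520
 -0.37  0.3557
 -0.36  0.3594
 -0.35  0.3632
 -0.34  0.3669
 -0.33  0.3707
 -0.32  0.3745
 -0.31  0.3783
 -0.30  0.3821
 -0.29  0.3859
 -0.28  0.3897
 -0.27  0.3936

$31.30

σ√T = 0.25·√2.5 = 0.3953
d₁ = [ln(446/444) + (0.075 + 0.25²/2)·2.5] / 0.3953 = [0.0045 + 0.2656] / 0.3953 = 0.6834 ≈ 0.68
d₂ = d₁ − σ√T = 0.6834 − 0.3953 = 0.2881 ≈ 0.29
exp(−rT) = exp(−0.075·2.5) = 0.8290
N(−d₂) = N(-0.29) = 0.3859;  N(−d₁) = N(-0.68) = 0.2483
P = 444·0.8290·0.3859 − 446·0.2483 = 142.0405 − 110.7418 = 31.2987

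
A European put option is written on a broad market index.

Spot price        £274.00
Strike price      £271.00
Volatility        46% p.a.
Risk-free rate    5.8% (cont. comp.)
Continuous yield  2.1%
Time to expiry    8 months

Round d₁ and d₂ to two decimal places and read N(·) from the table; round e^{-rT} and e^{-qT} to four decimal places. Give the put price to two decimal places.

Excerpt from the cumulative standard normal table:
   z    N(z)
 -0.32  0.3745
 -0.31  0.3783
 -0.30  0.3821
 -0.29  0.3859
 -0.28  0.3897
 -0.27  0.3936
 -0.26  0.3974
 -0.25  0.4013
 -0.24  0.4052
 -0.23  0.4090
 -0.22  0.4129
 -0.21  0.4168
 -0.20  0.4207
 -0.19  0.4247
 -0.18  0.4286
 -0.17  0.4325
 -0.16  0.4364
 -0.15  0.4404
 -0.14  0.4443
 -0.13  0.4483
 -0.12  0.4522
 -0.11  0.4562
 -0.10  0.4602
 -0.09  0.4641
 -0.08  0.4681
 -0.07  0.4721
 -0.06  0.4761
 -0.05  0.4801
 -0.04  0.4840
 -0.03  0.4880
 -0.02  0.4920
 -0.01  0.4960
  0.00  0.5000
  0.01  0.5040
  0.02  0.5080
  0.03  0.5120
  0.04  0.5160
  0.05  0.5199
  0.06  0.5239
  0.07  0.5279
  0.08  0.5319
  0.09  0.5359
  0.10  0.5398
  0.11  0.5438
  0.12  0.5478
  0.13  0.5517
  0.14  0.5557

σ√T = 0.46·√0.6667 = 0.3756
d₁ = [ln(274/271) + (0.058 − 0.021 + 0.46²/2)·0.6667] / 0.3756 = [0.0110 + 0.0952] / 0.3756 = 0.2828 ≈ 0.28
d₂ = d₁ − σ√T = 0.2828 − 0.3756 = -0.0928 ≈ -0.09
exp(−qT) = exp(−0.021·0.6667) = 0.9861;  exp(−rT) = exp(−0.058·0.6667) = 0.9621
P = 271·0.9621·N(0.09) − 274·0.9861·N(-0.28) = 271·0.9621·0.5359 − 274·0.9861·0.3897 = 139.7247 − 105.2936 = 34.4311

£34.43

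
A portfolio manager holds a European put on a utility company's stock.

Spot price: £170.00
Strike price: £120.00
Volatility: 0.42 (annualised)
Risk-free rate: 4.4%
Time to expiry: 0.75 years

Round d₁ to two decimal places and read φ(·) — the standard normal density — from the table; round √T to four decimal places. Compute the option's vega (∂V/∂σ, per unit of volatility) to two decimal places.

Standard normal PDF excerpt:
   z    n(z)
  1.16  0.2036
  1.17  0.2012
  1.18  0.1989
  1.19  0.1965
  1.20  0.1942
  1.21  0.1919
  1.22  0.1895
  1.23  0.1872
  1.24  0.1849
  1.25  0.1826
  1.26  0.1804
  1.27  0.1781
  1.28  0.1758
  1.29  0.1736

T = 0.75;  σ√T = 0.3637
d₁ = [ln(170/120) + (0.044 + 0.42²/2)·0.75] / 0.3637 = [0.3483 + 0.0991] / 0.3637 = 1.2302 ≈ 1.23
√T = √0.75 = 0.8660
φ(d₁) = φ(1.23) = 0.1872
vega = S·φ(d₁)·√T = 170·0.1872·0.8660 = 27.5596
(The call has the same vega.)

27.56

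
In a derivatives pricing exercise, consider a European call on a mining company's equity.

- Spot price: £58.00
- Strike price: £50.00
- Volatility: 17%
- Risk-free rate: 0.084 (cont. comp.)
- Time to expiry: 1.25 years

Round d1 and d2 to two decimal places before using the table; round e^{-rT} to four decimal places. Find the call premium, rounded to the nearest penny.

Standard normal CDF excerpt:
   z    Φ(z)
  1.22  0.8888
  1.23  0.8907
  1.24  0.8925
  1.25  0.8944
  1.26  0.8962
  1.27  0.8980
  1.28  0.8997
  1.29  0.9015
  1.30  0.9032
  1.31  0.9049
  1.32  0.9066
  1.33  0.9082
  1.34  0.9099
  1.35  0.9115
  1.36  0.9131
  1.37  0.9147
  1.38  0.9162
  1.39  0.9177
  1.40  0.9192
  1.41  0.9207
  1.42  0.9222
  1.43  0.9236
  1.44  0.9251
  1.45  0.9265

T = 1.25;  σ√T = 0.1901
d₁ = [ln(58/50) + (0.084 + 0.17²/2)·1.25] / 0.1901 = [0.1484 + 0.1231] / 0.1901 = 1.4284 → 1.43
d₂ = d₁ − σ√T = 1.4284 − 0.1901 = 1.2383 → 1.24
e^(−rT) = e^(−0.084·1.25) = 0.9003
N(d₁) = N(1.43) = 0.9236;  N(d₂) = N(1.24) = 0.8925
C = 58·0.9236 − 50·0.9003·0.8925 = 53.5688 − 40.1759 = 13.3929

£13.39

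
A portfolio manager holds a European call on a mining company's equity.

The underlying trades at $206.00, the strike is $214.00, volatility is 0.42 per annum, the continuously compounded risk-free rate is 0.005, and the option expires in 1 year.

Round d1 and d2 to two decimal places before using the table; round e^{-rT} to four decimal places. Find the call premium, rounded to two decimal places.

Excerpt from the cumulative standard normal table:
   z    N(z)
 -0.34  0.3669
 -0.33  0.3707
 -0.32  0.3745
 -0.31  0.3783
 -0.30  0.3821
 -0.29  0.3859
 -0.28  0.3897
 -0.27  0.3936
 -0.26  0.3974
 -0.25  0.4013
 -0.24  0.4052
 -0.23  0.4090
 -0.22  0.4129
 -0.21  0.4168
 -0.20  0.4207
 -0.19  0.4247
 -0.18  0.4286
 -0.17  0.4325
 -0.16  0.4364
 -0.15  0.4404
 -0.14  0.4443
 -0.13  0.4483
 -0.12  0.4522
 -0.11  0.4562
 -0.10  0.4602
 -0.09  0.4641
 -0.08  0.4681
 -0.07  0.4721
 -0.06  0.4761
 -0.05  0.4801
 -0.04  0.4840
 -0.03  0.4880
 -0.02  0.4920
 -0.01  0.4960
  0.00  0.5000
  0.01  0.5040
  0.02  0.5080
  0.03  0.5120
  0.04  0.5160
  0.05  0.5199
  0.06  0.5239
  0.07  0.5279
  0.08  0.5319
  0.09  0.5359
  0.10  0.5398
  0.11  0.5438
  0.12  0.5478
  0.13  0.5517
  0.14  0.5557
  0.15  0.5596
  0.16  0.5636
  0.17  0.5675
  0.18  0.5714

σ√T = 0.42 × 1.0000 = 0.4200
d₁ = [ln(206/214) + (0.005 + ½·0.42²)·1] / (σ√T) = (-0.0381 + 0.0932) / 0.4200 = 0.1312 ≈ 0.13
d₂ = 0.1312 − 0.4200 = -0.2888 ≈ -0.29
exp(−rT) = exp(−0.005·1) = 0.9950
C = 206·N(0.13) − 214·0.9950·N(-0.29) = 206·0.5517 − 214·0.9950·0.3859 = 113.6502 − 82.1697 = 31.4805

$31.48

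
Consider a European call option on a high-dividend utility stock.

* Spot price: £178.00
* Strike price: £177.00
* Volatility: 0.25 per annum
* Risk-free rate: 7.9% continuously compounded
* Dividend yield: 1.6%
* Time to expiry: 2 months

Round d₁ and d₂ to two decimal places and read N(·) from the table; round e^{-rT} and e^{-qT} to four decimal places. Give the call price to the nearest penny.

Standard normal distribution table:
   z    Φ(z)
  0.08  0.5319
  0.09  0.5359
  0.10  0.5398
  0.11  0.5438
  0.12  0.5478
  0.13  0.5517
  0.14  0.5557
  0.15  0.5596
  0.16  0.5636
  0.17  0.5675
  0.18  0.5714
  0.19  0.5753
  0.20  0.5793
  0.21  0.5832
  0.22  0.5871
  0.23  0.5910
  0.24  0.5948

σ√T = 0.25·√0.1667 = 0.1021
d₁ = [ln(178/177) + (0.079 − 0.016 + ½·0.25²)·0.1667] / (σ√T) = (0.0056 + 0.0157) / 0.1021 = 0.2091 ≈ 0.21
d₂ = 0.2091 − 0.1021 = 0.1070 ≈ 0.11
exp(−qT) = exp(−0.016·0.1667) = 0.9973;  exp(−rT) = exp(−0.079·0.1667) = 0.9869
C = 178·0.9973·N(0.21) − 177·0.9869·N(0.11) = 178·0.9973·0.5832 − 177·0.9869·0.5438 = 103.5293 − 94.9917 = 8.5376

£8.54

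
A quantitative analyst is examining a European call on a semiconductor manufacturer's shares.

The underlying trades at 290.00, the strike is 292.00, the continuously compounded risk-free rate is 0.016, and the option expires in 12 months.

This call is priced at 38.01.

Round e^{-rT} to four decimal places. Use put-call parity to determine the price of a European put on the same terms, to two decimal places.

35.37

e^(−rT) = e^(−0.016·1) = 0.9841
Put-call parity: C − P = S − K·e^(−rT) = 290 − 292·0.9841 = 290 − 287.3572 = 2.6428
P = C − (C − P) = 38.01 − (2.6428) = 35.3672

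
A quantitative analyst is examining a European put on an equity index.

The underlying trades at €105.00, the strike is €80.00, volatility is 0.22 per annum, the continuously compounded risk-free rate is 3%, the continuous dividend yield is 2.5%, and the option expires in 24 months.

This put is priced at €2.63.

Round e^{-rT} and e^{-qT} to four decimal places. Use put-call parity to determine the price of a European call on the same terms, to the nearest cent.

€27.16

e^(−qT) = e^(−0.025·2) = 0.9512;  e^(−rT) = e^(−0.03·2) = 0.9418
Put-call parity: C − P = S·e^(−qT) − K·e^(−rT) = 105·0.9512 − 80·0.9418 = 99.8760 − 75.3440 = 24.5320
C = P + (C − P) = 2.63 + (24.5320) = 27.1620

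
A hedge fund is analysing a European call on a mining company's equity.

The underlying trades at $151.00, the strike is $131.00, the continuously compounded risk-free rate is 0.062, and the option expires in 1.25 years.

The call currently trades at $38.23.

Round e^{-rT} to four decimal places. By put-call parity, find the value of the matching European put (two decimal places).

e^(−rT) = e^(−0.062·1.25) = 0.9254
Put-call parity: C − P = S − K·e^(−rT) = 151 − 131·0.9254 = 151 − 121.2274 = 29.7726
P = C − (C − P) = 38.23 − (29.7726) = 8.4574

$8.46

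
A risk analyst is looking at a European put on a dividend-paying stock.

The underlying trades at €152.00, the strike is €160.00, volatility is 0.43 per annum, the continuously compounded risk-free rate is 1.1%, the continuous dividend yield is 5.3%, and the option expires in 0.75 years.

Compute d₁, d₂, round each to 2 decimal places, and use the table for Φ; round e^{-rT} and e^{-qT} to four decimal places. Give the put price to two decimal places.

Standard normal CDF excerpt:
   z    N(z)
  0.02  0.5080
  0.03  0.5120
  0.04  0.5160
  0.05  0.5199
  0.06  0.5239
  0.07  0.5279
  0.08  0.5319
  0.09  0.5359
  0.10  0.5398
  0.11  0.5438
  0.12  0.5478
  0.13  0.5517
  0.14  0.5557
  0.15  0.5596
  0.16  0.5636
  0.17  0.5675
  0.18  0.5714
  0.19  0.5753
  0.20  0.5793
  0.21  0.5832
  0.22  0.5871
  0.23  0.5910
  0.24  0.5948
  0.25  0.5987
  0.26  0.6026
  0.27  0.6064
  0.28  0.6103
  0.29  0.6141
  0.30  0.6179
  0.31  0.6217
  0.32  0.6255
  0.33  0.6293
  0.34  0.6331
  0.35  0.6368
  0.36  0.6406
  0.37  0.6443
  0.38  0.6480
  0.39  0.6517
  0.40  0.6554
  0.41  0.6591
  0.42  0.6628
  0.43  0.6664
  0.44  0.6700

σ√T = 0.43·√0.75 = 0.3724
d₁ = [ln(152/160) + (0.011 − 0.053 + ½·0.43²)·0.75] / (σ√T) = (-0.0513 + 0.0378) / 0.3724 = -0.0361 → -0.04
d₂ = -0.0361 − 0.3724 = -0.4085 → -0.41
exp(−qT) = exp(−0.053·0.75) = 0.9610;  exp(−rT) = exp(−0.011·0.75) = 0.9918
N(−d₂) = N(0.41) = 0.6591;  N(−d₁) = N(0.04) = 0.5160
P = 160·0.9918·0.6591 − 152·0.9610·0.5160 = 104.5913 − 75.3732 = 29.2181

€29.22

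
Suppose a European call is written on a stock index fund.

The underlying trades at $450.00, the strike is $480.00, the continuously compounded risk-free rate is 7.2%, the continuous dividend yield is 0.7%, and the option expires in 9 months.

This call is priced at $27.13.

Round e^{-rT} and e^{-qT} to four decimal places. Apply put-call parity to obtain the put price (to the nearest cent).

e^(−qT) = e^(−0.007·0.75) = 0.9948;  e^(−rT) = e^(−0.072·0.75) = 0.9474
Put-call parity: C − P = S·e^(−qT) − K·e^(−rT) = 450·0.9948 − 480·0.9474 = 447.6600 − 454.7520 = -7.0920
P = C − (C − P) = 27.13 − (-7.0920) = 34.2220

$34.22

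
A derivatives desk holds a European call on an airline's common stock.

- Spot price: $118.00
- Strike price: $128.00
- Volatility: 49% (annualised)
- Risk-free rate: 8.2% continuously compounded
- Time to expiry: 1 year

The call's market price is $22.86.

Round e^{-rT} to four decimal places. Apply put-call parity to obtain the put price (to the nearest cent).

$22.79

exp(−rT) = exp(−0.082·1) = 0.9213
Put-call parity: C − P = S − K·e^(−rT) = 118 − 128·0.9213 = 118 − 117.9264 = 0.0736
P = C − (C − P) = 22.86 − (0.0736) = 22.7864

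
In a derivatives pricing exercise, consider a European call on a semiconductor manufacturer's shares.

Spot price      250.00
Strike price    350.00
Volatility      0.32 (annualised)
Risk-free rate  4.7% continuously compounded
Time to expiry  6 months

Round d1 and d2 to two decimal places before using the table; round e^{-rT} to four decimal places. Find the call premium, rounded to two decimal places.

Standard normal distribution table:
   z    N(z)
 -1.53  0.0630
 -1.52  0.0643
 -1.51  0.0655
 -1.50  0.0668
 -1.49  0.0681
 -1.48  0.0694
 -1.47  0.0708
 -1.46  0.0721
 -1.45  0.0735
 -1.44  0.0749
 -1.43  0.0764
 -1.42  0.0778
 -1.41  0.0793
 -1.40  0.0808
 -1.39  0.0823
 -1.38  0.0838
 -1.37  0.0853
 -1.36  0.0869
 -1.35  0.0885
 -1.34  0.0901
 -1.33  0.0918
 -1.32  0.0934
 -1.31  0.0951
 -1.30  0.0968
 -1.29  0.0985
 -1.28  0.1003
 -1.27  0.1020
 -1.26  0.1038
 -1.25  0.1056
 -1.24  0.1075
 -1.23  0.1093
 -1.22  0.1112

σ√T = 0.32 × 0.7071 = 0.2263
ln(S/K) + (r + σ²/2)T = ln(250/350) + (0.047 + 0.32²/2)·0.5 = -0.3365 + 0.0491 = -0.2874
d₁ = -0.2874 / 0.2263 = -1.2700 ⇒ -1.27
d₂ = d₁ − σ√T = -1.2700 − 0.2263 = -1.4963 ⇒ -1.50
e^(−rT) = e^(−0.047·0.5) = 0.9768
N(d₁) = N(-1.27) = 0.1020;  N(d₂) = N(-1.50) = 0.0668
C = 250·0.1020 − 350·0.9768·0.0668 = 25.5000 − 22.8376 = 2.6624

2.66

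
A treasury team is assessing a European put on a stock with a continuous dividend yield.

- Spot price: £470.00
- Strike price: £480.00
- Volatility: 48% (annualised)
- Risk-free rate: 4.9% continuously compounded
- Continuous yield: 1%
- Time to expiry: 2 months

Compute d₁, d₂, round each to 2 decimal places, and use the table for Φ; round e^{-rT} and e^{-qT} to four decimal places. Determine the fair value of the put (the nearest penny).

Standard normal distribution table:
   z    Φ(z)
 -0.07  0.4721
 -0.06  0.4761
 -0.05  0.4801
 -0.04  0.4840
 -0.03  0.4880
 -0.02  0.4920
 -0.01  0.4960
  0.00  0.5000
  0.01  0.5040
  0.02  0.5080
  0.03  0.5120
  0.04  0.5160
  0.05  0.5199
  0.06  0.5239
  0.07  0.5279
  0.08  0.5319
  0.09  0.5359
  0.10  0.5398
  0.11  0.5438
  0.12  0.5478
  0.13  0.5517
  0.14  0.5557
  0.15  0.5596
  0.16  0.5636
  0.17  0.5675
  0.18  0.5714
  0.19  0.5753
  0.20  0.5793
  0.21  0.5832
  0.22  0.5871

σ√T = 0.48·√0.1667 = 0.1960
ln(S/K) + (r − q + σ²/2)T = ln(470/480) + (0.049 − 0.01 + 0.48²/2)·0.1667 = -0.0211 + 0.0257 = 0.0046
d₁ = 0.0046 / 0.1960 = 0.0237 which rounds to 0.02
d₂ = d₁ − σ√T = 0.0237 − 0.1960 = -0.1722 which rounds to -0.17
exp(−qT) = exp(−0.01·0.1667) = 0.9983;  exp(−rT) = exp(−0.049·0.1667) = 0.9919
N(−d₂) = N(0.17) = 0.5675;  N(−d₁) = N(-0.02) = 0.4920
P = 480·0.9919·0.5675 − 470·0.9983·0.4920 = 270.1936 − 230.8469 = 39.3467

£39.35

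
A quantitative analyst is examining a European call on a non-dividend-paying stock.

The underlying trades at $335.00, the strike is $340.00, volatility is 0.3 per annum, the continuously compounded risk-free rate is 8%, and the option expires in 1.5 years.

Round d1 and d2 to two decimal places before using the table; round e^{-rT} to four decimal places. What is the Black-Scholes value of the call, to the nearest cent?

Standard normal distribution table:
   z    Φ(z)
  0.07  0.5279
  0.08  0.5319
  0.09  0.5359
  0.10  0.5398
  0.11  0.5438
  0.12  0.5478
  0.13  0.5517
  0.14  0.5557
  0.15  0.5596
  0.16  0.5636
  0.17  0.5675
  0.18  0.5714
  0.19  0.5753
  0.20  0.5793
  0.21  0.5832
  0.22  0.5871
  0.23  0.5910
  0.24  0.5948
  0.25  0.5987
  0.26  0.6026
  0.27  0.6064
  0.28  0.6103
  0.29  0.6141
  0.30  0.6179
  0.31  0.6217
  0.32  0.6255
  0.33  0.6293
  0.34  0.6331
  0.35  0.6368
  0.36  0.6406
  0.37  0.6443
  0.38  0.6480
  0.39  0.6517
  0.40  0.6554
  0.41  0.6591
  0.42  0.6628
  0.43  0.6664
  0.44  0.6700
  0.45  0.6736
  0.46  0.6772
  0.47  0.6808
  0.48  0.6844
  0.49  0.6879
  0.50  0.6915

σ√T = 0.3 × 1.2247 = 0.3674
d₁ = [ln(335/340) + (0.08 + ½·0.3²)·1.5] / (σ√T) = (-0.0148 + 0.1875) / 0.3674 = 0.4700 → 0.47
d₂ = 0.4700 − 0.3674 = 0.1026 → 0.10
e^(−rT) = e^(−0.08·1.5) = 0.8869
N(d₁) = N(0.47) = 0.6808;  N(d₂) = N(0.10) = 0.5398
C = 335·0.6808 − 340·0.8869·0.5398 = 228.0680 − 162.7745 = 65.2935

$65.29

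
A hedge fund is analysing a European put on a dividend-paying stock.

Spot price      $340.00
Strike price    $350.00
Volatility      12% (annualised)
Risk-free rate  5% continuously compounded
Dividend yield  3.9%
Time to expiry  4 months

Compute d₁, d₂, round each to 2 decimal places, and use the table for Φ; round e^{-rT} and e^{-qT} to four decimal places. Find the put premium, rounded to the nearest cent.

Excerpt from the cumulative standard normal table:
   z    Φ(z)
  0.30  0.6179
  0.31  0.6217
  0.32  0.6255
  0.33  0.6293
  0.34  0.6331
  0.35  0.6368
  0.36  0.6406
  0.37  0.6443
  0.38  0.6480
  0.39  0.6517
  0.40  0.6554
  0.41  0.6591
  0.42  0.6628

$14.40

σ√T = 0.12·√0.3333 = 0.0693
d₁ = [ln(340/350) + (0.05 − 0.039 + ½·0.12²)·0.3333] / (σ√T) = (-0.0290 + 0.0061) / 0.0693 = -0.3308 ⇒ -0.33
d₂ = -0.3308 − 0.0693 = -0.4001 ⇒ -0.40
e^(−qT) = e^(−0.039·0.3333) = 0.9871;  e^(−rT) = e^(−0.05·0.3333) = 0.9835
P = 350·0.9835·N(0.40) − 340·0.9871·N(0.33) = 350·0.9835·0.6554 − 340·0.9871·0.6293 = 225.6051 − 211.2019 = 14.4032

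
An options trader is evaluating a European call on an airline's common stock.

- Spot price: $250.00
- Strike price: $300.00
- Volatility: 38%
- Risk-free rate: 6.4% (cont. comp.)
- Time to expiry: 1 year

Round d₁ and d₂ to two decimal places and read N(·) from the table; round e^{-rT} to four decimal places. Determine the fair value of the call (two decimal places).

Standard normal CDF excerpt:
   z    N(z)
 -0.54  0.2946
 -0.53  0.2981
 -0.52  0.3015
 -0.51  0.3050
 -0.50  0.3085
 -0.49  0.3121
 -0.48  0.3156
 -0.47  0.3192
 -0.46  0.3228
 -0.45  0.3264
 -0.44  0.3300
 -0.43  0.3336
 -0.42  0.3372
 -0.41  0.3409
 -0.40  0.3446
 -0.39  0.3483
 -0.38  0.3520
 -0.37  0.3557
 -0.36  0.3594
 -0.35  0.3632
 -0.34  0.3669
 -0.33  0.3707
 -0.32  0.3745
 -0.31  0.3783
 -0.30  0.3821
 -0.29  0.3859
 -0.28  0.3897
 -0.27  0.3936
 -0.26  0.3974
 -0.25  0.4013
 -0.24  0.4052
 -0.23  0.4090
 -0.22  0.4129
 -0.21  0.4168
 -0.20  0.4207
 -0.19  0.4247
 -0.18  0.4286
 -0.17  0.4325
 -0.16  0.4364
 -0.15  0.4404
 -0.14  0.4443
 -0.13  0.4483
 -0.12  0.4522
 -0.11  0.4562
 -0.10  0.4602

σ√T = 0.38·√1 = 0.3800
d₁ = [ln(250/300) + (0.064 + 0.38²/2)·1] / 0.3800 = [-0.1823 + 0.1362] / 0.3800 = -0.1214 → -0.12
d₂ = d₁ − σ√T = -0.1214 − 0.3800 = -0.5014 → -0.50
exp(−rT) = exp(−0.064·1) = 0.9380
N(d₁) = N(-0.12) = 0.4522;  N(d₂) = N(-0.50) = 0.3085
C = 250·0.4522 − 300·0.9380·0.3085 = 113.0500 − 86.8119 = 26.2381

$26.24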